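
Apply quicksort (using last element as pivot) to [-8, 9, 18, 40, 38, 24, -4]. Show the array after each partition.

Partition 1: pivot=-4 at index 1 -> [-8, -4, 18, 40, 38, 24, 9]
Partition 2: pivot=9 at index 2 -> [-8, -4, 9, 40, 38, 24, 18]
Partition 3: pivot=18 at index 3 -> [-8, -4, 9, 18, 38, 24, 40]
Partition 4: pivot=40 at index 6 -> [-8, -4, 9, 18, 38, 24, 40]
Partition 5: pivot=24 at index 4 -> [-8, -4, 9, 18, 24, 38, 40]


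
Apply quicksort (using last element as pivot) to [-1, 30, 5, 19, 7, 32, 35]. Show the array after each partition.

Partition 1: pivot=35 at index 6 -> [-1, 30, 5, 19, 7, 32, 35]
Partition 2: pivot=32 at index 5 -> [-1, 30, 5, 19, 7, 32, 35]
Partition 3: pivot=7 at index 2 -> [-1, 5, 7, 19, 30, 32, 35]
Partition 4: pivot=5 at index 1 -> [-1, 5, 7, 19, 30, 32, 35]
Partition 5: pivot=30 at index 4 -> [-1, 5, 7, 19, 30, 32, 35]


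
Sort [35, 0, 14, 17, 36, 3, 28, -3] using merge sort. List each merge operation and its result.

Divide and conquer:
  Merge [35] + [0] -> [0, 35]
  Merge [14] + [17] -> [14, 17]
  Merge [0, 35] + [14, 17] -> [0, 14, 17, 35]
  Merge [36] + [3] -> [3, 36]
  Merge [28] + [-3] -> [-3, 28]
  Merge [3, 36] + [-3, 28] -> [-3, 3, 28, 36]
  Merge [0, 14, 17, 35] + [-3, 3, 28, 36] -> [-3, 0, 3, 14, 17, 28, 35, 36]


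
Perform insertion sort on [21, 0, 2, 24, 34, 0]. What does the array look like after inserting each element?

First element 21 is already 'sorted'
Insert 0: shifted 1 elements -> [0, 21, 2, 24, 34, 0]
Insert 2: shifted 1 elements -> [0, 2, 21, 24, 34, 0]
Insert 24: shifted 0 elements -> [0, 2, 21, 24, 34, 0]
Insert 34: shifted 0 elements -> [0, 2, 21, 24, 34, 0]
Insert 0: shifted 4 elements -> [0, 0, 2, 21, 24, 34]


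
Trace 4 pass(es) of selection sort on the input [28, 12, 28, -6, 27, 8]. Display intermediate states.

Pass 1: Select minimum -6 at index 3, swap -> [-6, 12, 28, 28, 27, 8]
Pass 2: Select minimum 8 at index 5, swap -> [-6, 8, 28, 28, 27, 12]
Pass 3: Select minimum 12 at index 5, swap -> [-6, 8, 12, 28, 27, 28]
Pass 4: Select minimum 27 at index 4, swap -> [-6, 8, 12, 27, 28, 28]


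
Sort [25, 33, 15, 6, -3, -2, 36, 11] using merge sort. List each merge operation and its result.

Divide and conquer:
  Merge [25] + [33] -> [25, 33]
  Merge [15] + [6] -> [6, 15]
  Merge [25, 33] + [6, 15] -> [6, 15, 25, 33]
  Merge [-3] + [-2] -> [-3, -2]
  Merge [36] + [11] -> [11, 36]
  Merge [-3, -2] + [11, 36] -> [-3, -2, 11, 36]
  Merge [6, 15, 25, 33] + [-3, -2, 11, 36] -> [-3, -2, 6, 11, 15, 25, 33, 36]


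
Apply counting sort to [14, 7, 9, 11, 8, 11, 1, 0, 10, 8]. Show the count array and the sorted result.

Count array: [1, 1, 0, 0, 0, 0, 0, 1, 2, 1, 1, 2, 0, 0, 1]
(count[i] = number of elements equal to i)
Cumulative count: [1, 2, 2, 2, 2, 2, 2, 3, 5, 6, 7, 9, 9, 9, 10]
Sorted: [0, 1, 7, 8, 8, 9, 10, 11, 11, 14]


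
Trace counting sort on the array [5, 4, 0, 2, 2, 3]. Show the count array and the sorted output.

Count array: [1, 0, 2, 1, 1, 1]
(count[i] = number of elements equal to i)
Cumulative count: [1, 1, 3, 4, 5, 6]
Sorted: [0, 2, 2, 3, 4, 5]


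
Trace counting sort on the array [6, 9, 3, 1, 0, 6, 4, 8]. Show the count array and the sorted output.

Count array: [1, 1, 0, 1, 1, 0, 2, 0, 1, 1]
(count[i] = number of elements equal to i)
Cumulative count: [1, 2, 2, 3, 4, 4, 6, 6, 7, 8]
Sorted: [0, 1, 3, 4, 6, 6, 8, 9]


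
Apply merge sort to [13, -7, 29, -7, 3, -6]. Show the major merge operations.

Divide and conquer:
  Merge [-7] + [29] -> [-7, 29]
  Merge [13] + [-7, 29] -> [-7, 13, 29]
  Merge [3] + [-6] -> [-6, 3]
  Merge [-7] + [-6, 3] -> [-7, -6, 3]
  Merge [-7, 13, 29] + [-7, -6, 3] -> [-7, -7, -6, 3, 13, 29]


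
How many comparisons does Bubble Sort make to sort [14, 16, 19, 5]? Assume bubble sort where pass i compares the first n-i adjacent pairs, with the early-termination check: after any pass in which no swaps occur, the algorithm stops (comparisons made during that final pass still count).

Pass 1: compare adjacent pairs (0,1)..(2,3) = 3 comparison(s), 1 swap(s) -> [14, 16, 5, 19]
Pass 2: compare adjacent pairs (0,1)..(1,2) = 2 comparison(s), 1 swap(s) -> [14, 5, 16, 19]
Pass 3: compare adjacent pairs (0,1)..(0,1) = 1 comparison(s), 1 swap(s) -> [5, 14, 16, 19]
Every pass made at least one swap, so all n-1 passes run.
Total comparisons: 3 + 2 + 1 = 6


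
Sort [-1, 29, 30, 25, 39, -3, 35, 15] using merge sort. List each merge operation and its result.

Divide and conquer:
  Merge [-1] + [29] -> [-1, 29]
  Merge [30] + [25] -> [25, 30]
  Merge [-1, 29] + [25, 30] -> [-1, 25, 29, 30]
  Merge [39] + [-3] -> [-3, 39]
  Merge [35] + [15] -> [15, 35]
  Merge [-3, 39] + [15, 35] -> [-3, 15, 35, 39]
  Merge [-1, 25, 29, 30] + [-3, 15, 35, 39] -> [-3, -1, 15, 25, 29, 30, 35, 39]


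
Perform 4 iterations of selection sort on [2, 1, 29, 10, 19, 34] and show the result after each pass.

Pass 1: Select minimum 1 at index 1, swap -> [1, 2, 29, 10, 19, 34]
Pass 2: Select minimum 2 at index 1, swap -> [1, 2, 29, 10, 19, 34]
Pass 3: Select minimum 10 at index 3, swap -> [1, 2, 10, 29, 19, 34]
Pass 4: Select minimum 19 at index 4, swap -> [1, 2, 10, 19, 29, 34]


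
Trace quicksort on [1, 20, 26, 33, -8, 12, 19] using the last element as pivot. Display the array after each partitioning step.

Partition 1: pivot=19 at index 3 -> [1, -8, 12, 19, 20, 26, 33]
Partition 2: pivot=12 at index 2 -> [1, -8, 12, 19, 20, 26, 33]
Partition 3: pivot=-8 at index 0 -> [-8, 1, 12, 19, 20, 26, 33]
Partition 4: pivot=33 at index 6 -> [-8, 1, 12, 19, 20, 26, 33]
Partition 5: pivot=26 at index 5 -> [-8, 1, 12, 19, 20, 26, 33]


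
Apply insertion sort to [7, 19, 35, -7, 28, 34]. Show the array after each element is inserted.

First element 7 is already 'sorted'
Insert 19: shifted 0 elements -> [7, 19, 35, -7, 28, 34]
Insert 35: shifted 0 elements -> [7, 19, 35, -7, 28, 34]
Insert -7: shifted 3 elements -> [-7, 7, 19, 35, 28, 34]
Insert 28: shifted 1 elements -> [-7, 7, 19, 28, 35, 34]
Insert 34: shifted 1 elements -> [-7, 7, 19, 28, 34, 35]


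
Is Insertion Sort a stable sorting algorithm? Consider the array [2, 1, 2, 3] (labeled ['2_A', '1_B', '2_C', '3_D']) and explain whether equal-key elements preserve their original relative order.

Trace Insertion Sort on the labeled array (the key is the number; the letter only tracks identity):
  Insert 1_B at index 0: [1_B, 2_A, 2_C, 3_D]
  Insert 2_C at index 2: [1_B, 2_A, 2_C, 3_D]
  Insert 3_D at index 3: [1_B, 2_A, 2_C, 3_D]
Final order: [1_B, 2_A, 2_C, 3_D]
Equal keys:
  value 2: originally 2_A, 2_C; after sorting 2_A, 2_C -> order preserved
All equal keys kept their original relative order. Insertion Sort is stable: elements are shifted only while they are strictly greater than the key, so a key is inserted after any equal elements already placed.
Answer: Stable


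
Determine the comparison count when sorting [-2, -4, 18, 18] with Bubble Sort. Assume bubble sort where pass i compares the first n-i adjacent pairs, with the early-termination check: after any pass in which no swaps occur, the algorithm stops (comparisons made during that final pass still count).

Pass 1: compare adjacent pairs (0,1)..(2,3) = 3 comparison(s), 1 swap(s) -> [-4, -2, 18, 18]
Pass 2: compare adjacent pairs (0,1)..(1,2) = 2 comparison(s), 0 swap(s) -> [-4, -2, 18, 18]
No swaps in this pass, so bubble sort stops here.
Total comparisons: 3 + 2 = 5


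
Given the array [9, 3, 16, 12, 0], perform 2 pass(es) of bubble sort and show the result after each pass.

After pass 1: [3, 9, 12, 0, 16] (3 swaps)
After pass 2: [3, 9, 0, 12, 16] (1 swaps)
Total swaps: 4


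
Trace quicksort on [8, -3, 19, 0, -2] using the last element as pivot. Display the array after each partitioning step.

Partition 1: pivot=-2 at index 1 -> [-3, -2, 19, 0, 8]
Partition 2: pivot=8 at index 3 -> [-3, -2, 0, 8, 19]


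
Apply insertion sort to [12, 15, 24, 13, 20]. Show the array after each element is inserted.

First element 12 is already 'sorted'
Insert 15: shifted 0 elements -> [12, 15, 24, 13, 20]
Insert 24: shifted 0 elements -> [12, 15, 24, 13, 20]
Insert 13: shifted 2 elements -> [12, 13, 15, 24, 20]
Insert 20: shifted 1 elements -> [12, 13, 15, 20, 24]


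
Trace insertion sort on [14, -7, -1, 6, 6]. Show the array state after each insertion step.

First element 14 is already 'sorted'
Insert -7: shifted 1 elements -> [-7, 14, -1, 6, 6]
Insert -1: shifted 1 elements -> [-7, -1, 14, 6, 6]
Insert 6: shifted 1 elements -> [-7, -1, 6, 14, 6]
Insert 6: shifted 1 elements -> [-7, -1, 6, 6, 14]


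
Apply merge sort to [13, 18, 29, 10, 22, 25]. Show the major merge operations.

Divide and conquer:
  Merge [18] + [29] -> [18, 29]
  Merge [13] + [18, 29] -> [13, 18, 29]
  Merge [22] + [25] -> [22, 25]
  Merge [10] + [22, 25] -> [10, 22, 25]
  Merge [13, 18, 29] + [10, 22, 25] -> [10, 13, 18, 22, 25, 29]


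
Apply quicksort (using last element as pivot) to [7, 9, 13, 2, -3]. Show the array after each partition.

Partition 1: pivot=-3 at index 0 -> [-3, 9, 13, 2, 7]
Partition 2: pivot=7 at index 2 -> [-3, 2, 7, 9, 13]
Partition 3: pivot=13 at index 4 -> [-3, 2, 7, 9, 13]


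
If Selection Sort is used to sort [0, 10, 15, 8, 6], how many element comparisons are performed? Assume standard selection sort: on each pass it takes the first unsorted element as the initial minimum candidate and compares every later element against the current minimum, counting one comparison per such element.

Pass 1: scan indices 1..4 for the minimum = 4 comparison(s); min is 0, place at index 0 -> [0, 10, 15, 8, 6]
Pass 2: scan indices 2..4 for the minimum = 3 comparison(s); min is 6, place at index 1 -> [0, 6, 15, 8, 10]
Pass 3: scan indices 3..4 for the minimum = 2 comparison(s); min is 8, place at index 2 -> [0, 6, 8, 15, 10]
Pass 4: scan indices 4..4 for the minimum = 1 comparison(s); min is 10, place at index 3 -> [0, 6, 8, 10, 15]
Selection sort always scans the whole unsorted suffix, so the count is (n-1) + (n-2) + ... + 1 = n(n-1)/2 = 5*4/2 = 10 regardless of the input order.
Total comparisons: 4 + 3 + 2 + 1 = 10


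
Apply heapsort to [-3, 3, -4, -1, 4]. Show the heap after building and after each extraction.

Build heap: [4, 3, -4, -1, -3]
Extract 4: [3, -1, -4, -3, 4]
Extract 3: [-1, -3, -4, 3, 4]
Extract -1: [-3, -4, -1, 3, 4]
Extract -3: [-4, -3, -1, 3, 4]


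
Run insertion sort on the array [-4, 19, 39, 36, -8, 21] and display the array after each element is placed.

First element -4 is already 'sorted'
Insert 19: shifted 0 elements -> [-4, 19, 39, 36, -8, 21]
Insert 39: shifted 0 elements -> [-4, 19, 39, 36, -8, 21]
Insert 36: shifted 1 elements -> [-4, 19, 36, 39, -8, 21]
Insert -8: shifted 4 elements -> [-8, -4, 19, 36, 39, 21]
Insert 21: shifted 2 elements -> [-8, -4, 19, 21, 36, 39]


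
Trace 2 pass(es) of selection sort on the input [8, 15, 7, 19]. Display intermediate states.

Pass 1: Select minimum 7 at index 2, swap -> [7, 15, 8, 19]
Pass 2: Select minimum 8 at index 2, swap -> [7, 8, 15, 19]


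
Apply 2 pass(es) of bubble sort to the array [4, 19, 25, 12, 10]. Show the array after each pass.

After pass 1: [4, 19, 12, 10, 25] (2 swaps)
After pass 2: [4, 12, 10, 19, 25] (2 swaps)
Total swaps: 4


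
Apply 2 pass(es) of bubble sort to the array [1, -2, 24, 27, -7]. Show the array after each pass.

After pass 1: [-2, 1, 24, -7, 27] (2 swaps)
After pass 2: [-2, 1, -7, 24, 27] (1 swaps)
Total swaps: 3


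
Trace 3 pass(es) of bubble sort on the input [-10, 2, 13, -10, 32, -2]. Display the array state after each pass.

After pass 1: [-10, 2, -10, 13, -2, 32] (2 swaps)
After pass 2: [-10, -10, 2, -2, 13, 32] (2 swaps)
After pass 3: [-10, -10, -2, 2, 13, 32] (1 swaps)
Total swaps: 5


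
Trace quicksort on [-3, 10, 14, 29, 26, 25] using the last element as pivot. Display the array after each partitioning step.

Partition 1: pivot=25 at index 3 -> [-3, 10, 14, 25, 26, 29]
Partition 2: pivot=14 at index 2 -> [-3, 10, 14, 25, 26, 29]
Partition 3: pivot=10 at index 1 -> [-3, 10, 14, 25, 26, 29]
Partition 4: pivot=29 at index 5 -> [-3, 10, 14, 25, 26, 29]


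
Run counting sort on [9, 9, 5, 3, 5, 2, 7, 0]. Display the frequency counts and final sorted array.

Count array: [1, 0, 1, 1, 0, 2, 0, 1, 0, 2]
(count[i] = number of elements equal to i)
Cumulative count: [1, 1, 2, 3, 3, 5, 5, 6, 6, 8]
Sorted: [0, 2, 3, 5, 5, 7, 9, 9]


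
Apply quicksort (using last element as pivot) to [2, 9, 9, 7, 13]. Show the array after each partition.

Partition 1: pivot=13 at index 4 -> [2, 9, 9, 7, 13]
Partition 2: pivot=7 at index 1 -> [2, 7, 9, 9, 13]
Partition 3: pivot=9 at index 3 -> [2, 7, 9, 9, 13]


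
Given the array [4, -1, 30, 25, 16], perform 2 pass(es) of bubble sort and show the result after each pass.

After pass 1: [-1, 4, 25, 16, 30] (3 swaps)
After pass 2: [-1, 4, 16, 25, 30] (1 swaps)
Total swaps: 4


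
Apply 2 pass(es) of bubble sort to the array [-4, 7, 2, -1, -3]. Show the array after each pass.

After pass 1: [-4, 2, -1, -3, 7] (3 swaps)
After pass 2: [-4, -1, -3, 2, 7] (2 swaps)
Total swaps: 5


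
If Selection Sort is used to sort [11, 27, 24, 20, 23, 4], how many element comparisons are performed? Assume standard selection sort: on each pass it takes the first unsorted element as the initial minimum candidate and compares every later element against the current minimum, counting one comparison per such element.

Pass 1: scan indices 1..5 for the minimum = 5 comparison(s); min is 4, place at index 0 -> [4, 27, 24, 20, 23, 11]
Pass 2: scan indices 2..5 for the minimum = 4 comparison(s); min is 11, place at index 1 -> [4, 11, 24, 20, 23, 27]
Pass 3: scan indices 3..5 for the minimum = 3 comparison(s); min is 20, place at index 2 -> [4, 11, 20, 24, 23, 27]
Pass 4: scan indices 4..5 for the minimum = 2 comparison(s); min is 23, place at index 3 -> [4, 11, 20, 23, 24, 27]
Pass 5: scan indices 5..5 for the minimum = 1 comparison(s); min is 24, place at index 4 -> [4, 11, 20, 23, 24, 27]
Selection sort always scans the whole unsorted suffix, so the count is (n-1) + (n-2) + ... + 1 = n(n-1)/2 = 6*5/2 = 15 regardless of the input order.
Total comparisons: 5 + 4 + 3 + 2 + 1 = 15


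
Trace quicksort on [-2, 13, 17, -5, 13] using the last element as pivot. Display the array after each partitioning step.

Partition 1: pivot=13 at index 3 -> [-2, 13, -5, 13, 17]
Partition 2: pivot=-5 at index 0 -> [-5, 13, -2, 13, 17]
Partition 3: pivot=-2 at index 1 -> [-5, -2, 13, 13, 17]


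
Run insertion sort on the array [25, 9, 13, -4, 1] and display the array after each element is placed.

First element 25 is already 'sorted'
Insert 9: shifted 1 elements -> [9, 25, 13, -4, 1]
Insert 13: shifted 1 elements -> [9, 13, 25, -4, 1]
Insert -4: shifted 3 elements -> [-4, 9, 13, 25, 1]
Insert 1: shifted 3 elements -> [-4, 1, 9, 13, 25]


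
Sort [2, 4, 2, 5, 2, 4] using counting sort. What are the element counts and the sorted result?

Count array: [0, 0, 3, 0, 2, 1]
(count[i] = number of elements equal to i)
Cumulative count: [0, 0, 3, 3, 5, 6]
Sorted: [2, 2, 2, 4, 4, 5]


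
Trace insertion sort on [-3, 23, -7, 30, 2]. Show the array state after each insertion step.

First element -3 is already 'sorted'
Insert 23: shifted 0 elements -> [-3, 23, -7, 30, 2]
Insert -7: shifted 2 elements -> [-7, -3, 23, 30, 2]
Insert 30: shifted 0 elements -> [-7, -3, 23, 30, 2]
Insert 2: shifted 2 elements -> [-7, -3, 2, 23, 30]


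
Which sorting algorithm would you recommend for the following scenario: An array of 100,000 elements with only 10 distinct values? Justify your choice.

Best choice: 3-way quicksort or Counting sort
Reason: 3-way (Dutch national flag) partitioning groups every copy of the pivot together, so with only d=10 distinct keys quicksort finishes in O(n log d) expected time, which is effectively linear; counting sort runs in O(n + k) where k is the size of the key range (not the number of distinct values), so it is linear when the 10 values are integers drawn from a small known range


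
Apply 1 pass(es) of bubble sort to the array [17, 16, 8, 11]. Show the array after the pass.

After pass 1: [16, 8, 11, 17] (3 swaps)
Total swaps: 3


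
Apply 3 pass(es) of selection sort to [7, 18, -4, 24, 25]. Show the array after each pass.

Pass 1: Select minimum -4 at index 2, swap -> [-4, 18, 7, 24, 25]
Pass 2: Select minimum 7 at index 2, swap -> [-4, 7, 18, 24, 25]
Pass 3: Select minimum 18 at index 2, swap -> [-4, 7, 18, 24, 25]


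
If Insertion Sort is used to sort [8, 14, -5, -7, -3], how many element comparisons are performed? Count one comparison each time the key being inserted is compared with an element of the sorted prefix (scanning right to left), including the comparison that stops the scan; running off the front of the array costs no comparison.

Insert 14: 8 <= 14 (stop) = 1 comparison(s) -> [8, 14, -5, -7, -3]
Insert -5: 14 > -5 (shift), 8 > -5 (shift), reached front = 2 comparison(s) -> [-5, 8, 14, -7, -3]
Insert -7: 14 > -7 (shift), 8 > -7 (shift), -5 > -7 (shift), reached front = 3 comparison(s) -> [-7, -5, 8, 14, -3]
Insert -3: 14 > -3 (shift), 8 > -3 (shift), -5 <= -3 (stop) = 3 comparison(s) -> [-7, -5, -3, 8, 14]
Total comparisons: 1 + 2 + 3 + 3 = 9


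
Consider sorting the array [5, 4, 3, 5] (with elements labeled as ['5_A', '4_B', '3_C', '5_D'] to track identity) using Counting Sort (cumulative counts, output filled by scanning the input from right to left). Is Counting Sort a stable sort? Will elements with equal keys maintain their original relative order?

Trace Counting Sort on the labeled array (the key is the number; the letter only tracks identity):
  Counts for values 0..5: [0, 0, 0, 1, 1, 2]
  Cumulative counts: [0, 0, 0, 1, 2, 4]
  Scan right to left: place 5_D at output index 3
  Scan right to left: place 3_C at output index 0
  Scan right to left: place 4_B at output index 1
  Scan right to left: place 5_A at output index 2
  Output: [3_C, 4_B, 5_A, 5_D]
Equal keys:
  value 5: originally 5_A, 5_D; after sorting 5_A, 5_D -> order preserved
All equal keys kept their original relative order. Counting Sort is stable: scanning the input right to left with decreasing cumulative counts places later duplicates at later output positions.
Answer: Stable


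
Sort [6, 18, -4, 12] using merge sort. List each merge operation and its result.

Divide and conquer:
  Merge [6] + [18] -> [6, 18]
  Merge [-4] + [12] -> [-4, 12]
  Merge [6, 18] + [-4, 12] -> [-4, 6, 12, 18]


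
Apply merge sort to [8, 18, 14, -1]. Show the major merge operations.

Divide and conquer:
  Merge [8] + [18] -> [8, 18]
  Merge [14] + [-1] -> [-1, 14]
  Merge [8, 18] + [-1, 14] -> [-1, 8, 14, 18]


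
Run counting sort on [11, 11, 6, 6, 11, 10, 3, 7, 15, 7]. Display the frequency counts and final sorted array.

Count array: [0, 0, 0, 1, 0, 0, 2, 2, 0, 0, 1, 3, 0, 0, 0, 1]
(count[i] = number of elements equal to i)
Cumulative count: [0, 0, 0, 1, 1, 1, 3, 5, 5, 5, 6, 9, 9, 9, 9, 10]
Sorted: [3, 6, 6, 7, 7, 10, 11, 11, 11, 15]


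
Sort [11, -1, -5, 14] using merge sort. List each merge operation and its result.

Divide and conquer:
  Merge [11] + [-1] -> [-1, 11]
  Merge [-5] + [14] -> [-5, 14]
  Merge [-1, 11] + [-5, 14] -> [-5, -1, 11, 14]


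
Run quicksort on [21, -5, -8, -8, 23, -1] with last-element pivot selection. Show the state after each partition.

Partition 1: pivot=-1 at index 3 -> [-5, -8, -8, -1, 23, 21]
Partition 2: pivot=-8 at index 1 -> [-8, -8, -5, -1, 23, 21]
Partition 3: pivot=21 at index 4 -> [-8, -8, -5, -1, 21, 23]


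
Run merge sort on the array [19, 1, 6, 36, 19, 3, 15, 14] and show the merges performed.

Divide and conquer:
  Merge [19] + [1] -> [1, 19]
  Merge [6] + [36] -> [6, 36]
  Merge [1, 19] + [6, 36] -> [1, 6, 19, 36]
  Merge [19] + [3] -> [3, 19]
  Merge [15] + [14] -> [14, 15]
  Merge [3, 19] + [14, 15] -> [3, 14, 15, 19]
  Merge [1, 6, 19, 36] + [3, 14, 15, 19] -> [1, 3, 6, 14, 15, 19, 19, 36]


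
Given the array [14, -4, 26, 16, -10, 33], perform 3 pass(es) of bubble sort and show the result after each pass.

After pass 1: [-4, 14, 16, -10, 26, 33] (3 swaps)
After pass 2: [-4, 14, -10, 16, 26, 33] (1 swaps)
After pass 3: [-4, -10, 14, 16, 26, 33] (1 swaps)
Total swaps: 5


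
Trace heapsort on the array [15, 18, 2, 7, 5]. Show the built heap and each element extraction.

Build heap: [18, 15, 2, 7, 5]
Extract 18: [15, 7, 2, 5, 18]
Extract 15: [7, 5, 2, 15, 18]
Extract 7: [5, 2, 7, 15, 18]
Extract 5: [2, 5, 7, 15, 18]


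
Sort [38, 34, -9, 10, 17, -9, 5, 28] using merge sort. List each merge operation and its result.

Divide and conquer:
  Merge [38] + [34] -> [34, 38]
  Merge [-9] + [10] -> [-9, 10]
  Merge [34, 38] + [-9, 10] -> [-9, 10, 34, 38]
  Merge [17] + [-9] -> [-9, 17]
  Merge [5] + [28] -> [5, 28]
  Merge [-9, 17] + [5, 28] -> [-9, 5, 17, 28]
  Merge [-9, 10, 34, 38] + [-9, 5, 17, 28] -> [-9, -9, 5, 10, 17, 28, 34, 38]


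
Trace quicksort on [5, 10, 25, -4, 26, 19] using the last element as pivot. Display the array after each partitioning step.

Partition 1: pivot=19 at index 3 -> [5, 10, -4, 19, 26, 25]
Partition 2: pivot=-4 at index 0 -> [-4, 10, 5, 19, 26, 25]
Partition 3: pivot=5 at index 1 -> [-4, 5, 10, 19, 26, 25]
Partition 4: pivot=25 at index 4 -> [-4, 5, 10, 19, 25, 26]


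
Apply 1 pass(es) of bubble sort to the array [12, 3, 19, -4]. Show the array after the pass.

After pass 1: [3, 12, -4, 19] (2 swaps)
Total swaps: 2


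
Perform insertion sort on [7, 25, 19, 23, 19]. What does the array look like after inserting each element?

First element 7 is already 'sorted'
Insert 25: shifted 0 elements -> [7, 25, 19, 23, 19]
Insert 19: shifted 1 elements -> [7, 19, 25, 23, 19]
Insert 23: shifted 1 elements -> [7, 19, 23, 25, 19]
Insert 19: shifted 2 elements -> [7, 19, 19, 23, 25]


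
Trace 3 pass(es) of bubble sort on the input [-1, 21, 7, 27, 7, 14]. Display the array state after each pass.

After pass 1: [-1, 7, 21, 7, 14, 27] (3 swaps)
After pass 2: [-1, 7, 7, 14, 21, 27] (2 swaps)
After pass 3: [-1, 7, 7, 14, 21, 27] (0 swaps)
Total swaps: 5


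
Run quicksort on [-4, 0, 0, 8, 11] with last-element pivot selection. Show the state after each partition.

Partition 1: pivot=11 at index 4 -> [-4, 0, 0, 8, 11]
Partition 2: pivot=8 at index 3 -> [-4, 0, 0, 8, 11]
Partition 3: pivot=0 at index 2 -> [-4, 0, 0, 8, 11]
Partition 4: pivot=0 at index 1 -> [-4, 0, 0, 8, 11]


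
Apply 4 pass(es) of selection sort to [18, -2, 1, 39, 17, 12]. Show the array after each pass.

Pass 1: Select minimum -2 at index 1, swap -> [-2, 18, 1, 39, 17, 12]
Pass 2: Select minimum 1 at index 2, swap -> [-2, 1, 18, 39, 17, 12]
Pass 3: Select minimum 12 at index 5, swap -> [-2, 1, 12, 39, 17, 18]
Pass 4: Select minimum 17 at index 4, swap -> [-2, 1, 12, 17, 39, 18]


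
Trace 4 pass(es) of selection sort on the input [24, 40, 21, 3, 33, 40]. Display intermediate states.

Pass 1: Select minimum 3 at index 3, swap -> [3, 40, 21, 24, 33, 40]
Pass 2: Select minimum 21 at index 2, swap -> [3, 21, 40, 24, 33, 40]
Pass 3: Select minimum 24 at index 3, swap -> [3, 21, 24, 40, 33, 40]
Pass 4: Select minimum 33 at index 4, swap -> [3, 21, 24, 33, 40, 40]


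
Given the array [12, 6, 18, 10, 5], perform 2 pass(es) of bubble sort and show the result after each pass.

After pass 1: [6, 12, 10, 5, 18] (3 swaps)
After pass 2: [6, 10, 5, 12, 18] (2 swaps)
Total swaps: 5


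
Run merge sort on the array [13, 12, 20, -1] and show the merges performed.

Divide and conquer:
  Merge [13] + [12] -> [12, 13]
  Merge [20] + [-1] -> [-1, 20]
  Merge [12, 13] + [-1, 20] -> [-1, 12, 13, 20]


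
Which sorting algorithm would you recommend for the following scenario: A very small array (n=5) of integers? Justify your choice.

Best choice: Insertion sort
Reason: For tiny inputs the O(n^2) overhead is negligible and insertion sort has minimal constant factors


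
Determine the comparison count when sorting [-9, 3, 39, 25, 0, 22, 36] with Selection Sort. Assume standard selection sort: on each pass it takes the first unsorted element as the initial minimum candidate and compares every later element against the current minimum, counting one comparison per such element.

Pass 1: scan indices 1..6 for the minimum = 6 comparison(s); min is -9, place at index 0 -> [-9, 3, 39, 25, 0, 22, 36]
Pass 2: scan indices 2..6 for the minimum = 5 comparison(s); min is 0, place at index 1 -> [-9, 0, 39, 25, 3, 22, 36]
Pass 3: scan indices 3..6 for the minimum = 4 comparison(s); min is 3, place at index 2 -> [-9, 0, 3, 25, 39, 22, 36]
Pass 4: scan indices 4..6 for the minimum = 3 comparison(s); min is 22, place at index 3 -> [-9, 0, 3, 22, 39, 25, 36]
Pass 5: scan indices 5..6 for the minimum = 2 comparison(s); min is 25, place at index 4 -> [-9, 0, 3, 22, 25, 39, 36]
Pass 6: scan indices 6..6 for the minimum = 1 comparison(s); min is 36, place at index 5 -> [-9, 0, 3, 22, 25, 36, 39]
Selection sort always scans the whole unsorted suffix, so the count is (n-1) + (n-2) + ... + 1 = n(n-1)/2 = 7*6/2 = 21 regardless of the input order.
Total comparisons: 6 + 5 + 4 + 3 + 2 + 1 = 21


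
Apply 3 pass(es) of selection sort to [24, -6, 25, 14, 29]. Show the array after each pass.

Pass 1: Select minimum -6 at index 1, swap -> [-6, 24, 25, 14, 29]
Pass 2: Select minimum 14 at index 3, swap -> [-6, 14, 25, 24, 29]
Pass 3: Select minimum 24 at index 3, swap -> [-6, 14, 24, 25, 29]


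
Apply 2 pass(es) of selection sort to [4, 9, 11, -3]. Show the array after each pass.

Pass 1: Select minimum -3 at index 3, swap -> [-3, 9, 11, 4]
Pass 2: Select minimum 4 at index 3, swap -> [-3, 4, 11, 9]


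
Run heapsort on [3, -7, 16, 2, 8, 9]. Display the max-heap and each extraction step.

Build heap: [16, 8, 9, 2, -7, 3]
Extract 16: [9, 8, 3, 2, -7, 16]
Extract 9: [8, 2, 3, -7, 9, 16]
Extract 8: [3, 2, -7, 8, 9, 16]
Extract 3: [2, -7, 3, 8, 9, 16]
Extract 2: [-7, 2, 3, 8, 9, 16]


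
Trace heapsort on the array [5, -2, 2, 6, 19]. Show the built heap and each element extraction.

Build heap: [19, 6, 2, 5, -2]
Extract 19: [6, 5, 2, -2, 19]
Extract 6: [5, -2, 2, 6, 19]
Extract 5: [2, -2, 5, 6, 19]
Extract 2: [-2, 2, 5, 6, 19]


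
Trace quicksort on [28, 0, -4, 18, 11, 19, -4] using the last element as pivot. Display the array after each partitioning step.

Partition 1: pivot=-4 at index 1 -> [-4, -4, 28, 18, 11, 19, 0]
Partition 2: pivot=0 at index 2 -> [-4, -4, 0, 18, 11, 19, 28]
Partition 3: pivot=28 at index 6 -> [-4, -4, 0, 18, 11, 19, 28]
Partition 4: pivot=19 at index 5 -> [-4, -4, 0, 18, 11, 19, 28]
Partition 5: pivot=11 at index 3 -> [-4, -4, 0, 11, 18, 19, 28]


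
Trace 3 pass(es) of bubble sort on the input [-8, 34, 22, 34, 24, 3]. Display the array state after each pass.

After pass 1: [-8, 22, 34, 24, 3, 34] (3 swaps)
After pass 2: [-8, 22, 24, 3, 34, 34] (2 swaps)
After pass 3: [-8, 22, 3, 24, 34, 34] (1 swaps)
Total swaps: 6


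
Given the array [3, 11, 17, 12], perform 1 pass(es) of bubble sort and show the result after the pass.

After pass 1: [3, 11, 12, 17] (1 swaps)
Total swaps: 1


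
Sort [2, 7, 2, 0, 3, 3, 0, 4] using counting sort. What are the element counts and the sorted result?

Count array: [2, 0, 2, 2, 1, 0, 0, 1]
(count[i] = number of elements equal to i)
Cumulative count: [2, 2, 4, 6, 7, 7, 7, 8]
Sorted: [0, 0, 2, 2, 3, 3, 4, 7]


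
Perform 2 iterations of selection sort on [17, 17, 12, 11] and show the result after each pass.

Pass 1: Select minimum 11 at index 3, swap -> [11, 17, 12, 17]
Pass 2: Select minimum 12 at index 2, swap -> [11, 12, 17, 17]


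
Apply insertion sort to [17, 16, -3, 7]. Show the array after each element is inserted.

First element 17 is already 'sorted'
Insert 16: shifted 1 elements -> [16, 17, -3, 7]
Insert -3: shifted 2 elements -> [-3, 16, 17, 7]
Insert 7: shifted 2 elements -> [-3, 7, 16, 17]


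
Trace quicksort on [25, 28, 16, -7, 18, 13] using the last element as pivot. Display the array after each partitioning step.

Partition 1: pivot=13 at index 1 -> [-7, 13, 16, 25, 18, 28]
Partition 2: pivot=28 at index 5 -> [-7, 13, 16, 25, 18, 28]
Partition 3: pivot=18 at index 3 -> [-7, 13, 16, 18, 25, 28]


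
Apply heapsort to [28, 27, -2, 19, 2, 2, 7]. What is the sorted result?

Build heap: [28, 27, 7, 19, 2, 2, -2]
Extract 28: [27, 19, 7, -2, 2, 2, 28]
Extract 27: [19, 2, 7, -2, 2, 27, 28]
Extract 19: [7, 2, 2, -2, 19, 27, 28]
Extract 7: [2, -2, 2, 7, 19, 27, 28]
Extract 2: [2, -2, 2, 7, 19, 27, 28]
Extract 2: [-2, 2, 2, 7, 19, 27, 28]


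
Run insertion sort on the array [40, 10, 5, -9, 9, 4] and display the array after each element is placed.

First element 40 is already 'sorted'
Insert 10: shifted 1 elements -> [10, 40, 5, -9, 9, 4]
Insert 5: shifted 2 elements -> [5, 10, 40, -9, 9, 4]
Insert -9: shifted 3 elements -> [-9, 5, 10, 40, 9, 4]
Insert 9: shifted 2 elements -> [-9, 5, 9, 10, 40, 4]
Insert 4: shifted 4 elements -> [-9, 4, 5, 9, 10, 40]


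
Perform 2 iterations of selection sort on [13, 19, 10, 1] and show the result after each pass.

Pass 1: Select minimum 1 at index 3, swap -> [1, 19, 10, 13]
Pass 2: Select minimum 10 at index 2, swap -> [1, 10, 19, 13]


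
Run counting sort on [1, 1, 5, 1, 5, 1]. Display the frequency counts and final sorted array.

Count array: [0, 4, 0, 0, 0, 2]
(count[i] = number of elements equal to i)
Cumulative count: [0, 4, 4, 4, 4, 6]
Sorted: [1, 1, 1, 1, 5, 5]


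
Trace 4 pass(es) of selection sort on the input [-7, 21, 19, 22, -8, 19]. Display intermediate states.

Pass 1: Select minimum -8 at index 4, swap -> [-8, 21, 19, 22, -7, 19]
Pass 2: Select minimum -7 at index 4, swap -> [-8, -7, 19, 22, 21, 19]
Pass 3: Select minimum 19 at index 2, swap -> [-8, -7, 19, 22, 21, 19]
Pass 4: Select minimum 19 at index 5, swap -> [-8, -7, 19, 19, 21, 22]


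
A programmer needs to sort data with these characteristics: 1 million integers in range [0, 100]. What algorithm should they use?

Best choice: Counting sort
Reason: O(n + k) where k=100 is small; linear time beats O(n log n)


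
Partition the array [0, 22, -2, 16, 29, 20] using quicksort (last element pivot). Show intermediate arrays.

Partition 1: pivot=20 at index 3 -> [0, -2, 16, 20, 29, 22]
Partition 2: pivot=16 at index 2 -> [0, -2, 16, 20, 29, 22]
Partition 3: pivot=-2 at index 0 -> [-2, 0, 16, 20, 29, 22]
Partition 4: pivot=22 at index 4 -> [-2, 0, 16, 20, 22, 29]


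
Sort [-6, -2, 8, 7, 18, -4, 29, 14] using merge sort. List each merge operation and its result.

Divide and conquer:
  Merge [-6] + [-2] -> [-6, -2]
  Merge [8] + [7] -> [7, 8]
  Merge [-6, -2] + [7, 8] -> [-6, -2, 7, 8]
  Merge [18] + [-4] -> [-4, 18]
  Merge [29] + [14] -> [14, 29]
  Merge [-4, 18] + [14, 29] -> [-4, 14, 18, 29]
  Merge [-6, -2, 7, 8] + [-4, 14, 18, 29] -> [-6, -4, -2, 7, 8, 14, 18, 29]


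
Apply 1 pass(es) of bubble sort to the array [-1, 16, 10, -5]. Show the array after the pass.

After pass 1: [-1, 10, -5, 16] (2 swaps)
Total swaps: 2


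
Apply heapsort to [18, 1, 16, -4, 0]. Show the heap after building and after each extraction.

Build heap: [18, 1, 16, -4, 0]
Extract 18: [16, 1, 0, -4, 18]
Extract 16: [1, -4, 0, 16, 18]
Extract 1: [0, -4, 1, 16, 18]
Extract 0: [-4, 0, 1, 16, 18]


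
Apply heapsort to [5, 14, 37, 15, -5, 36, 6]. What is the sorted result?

Build heap: [37, 15, 36, 14, -5, 5, 6]
Extract 37: [36, 15, 6, 14, -5, 5, 37]
Extract 36: [15, 14, 6, 5, -5, 36, 37]
Extract 15: [14, 5, 6, -5, 15, 36, 37]
Extract 14: [6, 5, -5, 14, 15, 36, 37]
Extract 6: [5, -5, 6, 14, 15, 36, 37]
Extract 5: [-5, 5, 6, 14, 15, 36, 37]


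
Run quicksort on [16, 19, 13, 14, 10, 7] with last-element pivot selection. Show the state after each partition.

Partition 1: pivot=7 at index 0 -> [7, 19, 13, 14, 10, 16]
Partition 2: pivot=16 at index 4 -> [7, 13, 14, 10, 16, 19]
Partition 3: pivot=10 at index 1 -> [7, 10, 14, 13, 16, 19]
Partition 4: pivot=13 at index 2 -> [7, 10, 13, 14, 16, 19]


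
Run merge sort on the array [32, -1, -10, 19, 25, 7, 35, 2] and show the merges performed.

Divide and conquer:
  Merge [32] + [-1] -> [-1, 32]
  Merge [-10] + [19] -> [-10, 19]
  Merge [-1, 32] + [-10, 19] -> [-10, -1, 19, 32]
  Merge [25] + [7] -> [7, 25]
  Merge [35] + [2] -> [2, 35]
  Merge [7, 25] + [2, 35] -> [2, 7, 25, 35]
  Merge [-10, -1, 19, 32] + [2, 7, 25, 35] -> [-10, -1, 2, 7, 19, 25, 32, 35]


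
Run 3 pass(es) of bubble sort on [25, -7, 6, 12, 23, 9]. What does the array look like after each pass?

After pass 1: [-7, 6, 12, 23, 9, 25] (5 swaps)
After pass 2: [-7, 6, 12, 9, 23, 25] (1 swaps)
After pass 3: [-7, 6, 9, 12, 23, 25] (1 swaps)
Total swaps: 7


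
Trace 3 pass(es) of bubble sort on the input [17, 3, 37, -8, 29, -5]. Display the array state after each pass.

After pass 1: [3, 17, -8, 29, -5, 37] (4 swaps)
After pass 2: [3, -8, 17, -5, 29, 37] (2 swaps)
After pass 3: [-8, 3, -5, 17, 29, 37] (2 swaps)
Total swaps: 8


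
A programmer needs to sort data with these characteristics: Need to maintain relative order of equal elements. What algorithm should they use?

Best choice: Merge sort or Insertion sort
Reason: Both are stable; quicksort and heapsort are not stable


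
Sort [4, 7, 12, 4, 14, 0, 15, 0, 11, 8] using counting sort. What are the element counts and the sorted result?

Count array: [2, 0, 0, 0, 2, 0, 0, 1, 1, 0, 0, 1, 1, 0, 1, 1]
(count[i] = number of elements equal to i)
Cumulative count: [2, 2, 2, 2, 4, 4, 4, 5, 6, 6, 6, 7, 8, 8, 9, 10]
Sorted: [0, 0, 4, 4, 7, 8, 11, 12, 14, 15]


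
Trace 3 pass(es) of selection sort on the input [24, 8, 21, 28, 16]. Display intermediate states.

Pass 1: Select minimum 8 at index 1, swap -> [8, 24, 21, 28, 16]
Pass 2: Select minimum 16 at index 4, swap -> [8, 16, 21, 28, 24]
Pass 3: Select minimum 21 at index 2, swap -> [8, 16, 21, 28, 24]


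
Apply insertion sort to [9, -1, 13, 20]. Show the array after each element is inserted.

First element 9 is already 'sorted'
Insert -1: shifted 1 elements -> [-1, 9, 13, 20]
Insert 13: shifted 0 elements -> [-1, 9, 13, 20]
Insert 20: shifted 0 elements -> [-1, 9, 13, 20]


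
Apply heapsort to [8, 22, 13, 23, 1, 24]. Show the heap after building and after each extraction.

Build heap: [24, 23, 13, 22, 1, 8]
Extract 24: [23, 22, 13, 8, 1, 24]
Extract 23: [22, 8, 13, 1, 23, 24]
Extract 22: [13, 8, 1, 22, 23, 24]
Extract 13: [8, 1, 13, 22, 23, 24]
Extract 8: [1, 8, 13, 22, 23, 24]


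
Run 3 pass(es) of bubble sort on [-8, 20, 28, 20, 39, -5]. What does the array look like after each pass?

After pass 1: [-8, 20, 20, 28, -5, 39] (2 swaps)
After pass 2: [-8, 20, 20, -5, 28, 39] (1 swaps)
After pass 3: [-8, 20, -5, 20, 28, 39] (1 swaps)
Total swaps: 4


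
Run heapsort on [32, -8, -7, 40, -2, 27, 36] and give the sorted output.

Build heap: [40, 32, 36, -8, -2, 27, -7]
Extract 40: [36, 32, 27, -8, -2, -7, 40]
Extract 36: [32, -2, 27, -8, -7, 36, 40]
Extract 32: [27, -2, -7, -8, 32, 36, 40]
Extract 27: [-2, -8, -7, 27, 32, 36, 40]
Extract -2: [-7, -8, -2, 27, 32, 36, 40]
Extract -7: [-8, -7, -2, 27, 32, 36, 40]


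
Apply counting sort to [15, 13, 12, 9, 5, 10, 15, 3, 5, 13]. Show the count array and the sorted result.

Count array: [0, 0, 0, 1, 0, 2, 0, 0, 0, 1, 1, 0, 1, 2, 0, 2]
(count[i] = number of elements equal to i)
Cumulative count: [0, 0, 0, 1, 1, 3, 3, 3, 3, 4, 5, 5, 6, 8, 8, 10]
Sorted: [3, 5, 5, 9, 10, 12, 13, 13, 15, 15]


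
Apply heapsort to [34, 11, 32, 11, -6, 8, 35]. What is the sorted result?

Build heap: [35, 11, 34, 11, -6, 8, 32]
Extract 35: [34, 11, 32, 11, -6, 8, 35]
Extract 34: [32, 11, 8, 11, -6, 34, 35]
Extract 32: [11, 11, 8, -6, 32, 34, 35]
Extract 11: [11, -6, 8, 11, 32, 34, 35]
Extract 11: [8, -6, 11, 11, 32, 34, 35]
Extract 8: [-6, 8, 11, 11, 32, 34, 35]


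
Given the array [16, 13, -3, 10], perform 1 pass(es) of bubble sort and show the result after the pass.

After pass 1: [13, -3, 10, 16] (3 swaps)
Total swaps: 3


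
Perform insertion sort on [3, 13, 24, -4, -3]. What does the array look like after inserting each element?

First element 3 is already 'sorted'
Insert 13: shifted 0 elements -> [3, 13, 24, -4, -3]
Insert 24: shifted 0 elements -> [3, 13, 24, -4, -3]
Insert -4: shifted 3 elements -> [-4, 3, 13, 24, -3]
Insert -3: shifted 3 elements -> [-4, -3, 3, 13, 24]


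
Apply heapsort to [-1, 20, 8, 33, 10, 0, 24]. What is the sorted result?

Build heap: [33, 20, 24, -1, 10, 0, 8]
Extract 33: [24, 20, 8, -1, 10, 0, 33]
Extract 24: [20, 10, 8, -1, 0, 24, 33]
Extract 20: [10, 0, 8, -1, 20, 24, 33]
Extract 10: [8, 0, -1, 10, 20, 24, 33]
Extract 8: [0, -1, 8, 10, 20, 24, 33]
Extract 0: [-1, 0, 8, 10, 20, 24, 33]


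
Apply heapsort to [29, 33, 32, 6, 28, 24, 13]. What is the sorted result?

Build heap: [33, 29, 32, 6, 28, 24, 13]
Extract 33: [32, 29, 24, 6, 28, 13, 33]
Extract 32: [29, 28, 24, 6, 13, 32, 33]
Extract 29: [28, 13, 24, 6, 29, 32, 33]
Extract 28: [24, 13, 6, 28, 29, 32, 33]
Extract 24: [13, 6, 24, 28, 29, 32, 33]
Extract 13: [6, 13, 24, 28, 29, 32, 33]


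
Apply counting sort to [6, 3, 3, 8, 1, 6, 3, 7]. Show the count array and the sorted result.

Count array: [0, 1, 0, 3, 0, 0, 2, 1, 1]
(count[i] = number of elements equal to i)
Cumulative count: [0, 1, 1, 4, 4, 4, 6, 7, 8]
Sorted: [1, 3, 3, 3, 6, 6, 7, 8]


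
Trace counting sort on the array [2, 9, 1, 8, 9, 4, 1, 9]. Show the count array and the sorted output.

Count array: [0, 2, 1, 0, 1, 0, 0, 0, 1, 3]
(count[i] = number of elements equal to i)
Cumulative count: [0, 2, 3, 3, 4, 4, 4, 4, 5, 8]
Sorted: [1, 1, 2, 4, 8, 9, 9, 9]


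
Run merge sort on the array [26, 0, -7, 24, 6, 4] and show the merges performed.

Divide and conquer:
  Merge [0] + [-7] -> [-7, 0]
  Merge [26] + [-7, 0] -> [-7, 0, 26]
  Merge [6] + [4] -> [4, 6]
  Merge [24] + [4, 6] -> [4, 6, 24]
  Merge [-7, 0, 26] + [4, 6, 24] -> [-7, 0, 4, 6, 24, 26]


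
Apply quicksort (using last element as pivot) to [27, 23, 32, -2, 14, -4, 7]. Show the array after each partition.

Partition 1: pivot=7 at index 2 -> [-2, -4, 7, 27, 14, 23, 32]
Partition 2: pivot=-4 at index 0 -> [-4, -2, 7, 27, 14, 23, 32]
Partition 3: pivot=32 at index 6 -> [-4, -2, 7, 27, 14, 23, 32]
Partition 4: pivot=23 at index 4 -> [-4, -2, 7, 14, 23, 27, 32]


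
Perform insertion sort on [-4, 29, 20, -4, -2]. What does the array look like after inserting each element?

First element -4 is already 'sorted'
Insert 29: shifted 0 elements -> [-4, 29, 20, -4, -2]
Insert 20: shifted 1 elements -> [-4, 20, 29, -4, -2]
Insert -4: shifted 2 elements -> [-4, -4, 20, 29, -2]
Insert -2: shifted 2 elements -> [-4, -4, -2, 20, 29]


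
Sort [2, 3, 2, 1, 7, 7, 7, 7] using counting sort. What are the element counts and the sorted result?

Count array: [0, 1, 2, 1, 0, 0, 0, 4]
(count[i] = number of elements equal to i)
Cumulative count: [0, 1, 3, 4, 4, 4, 4, 8]
Sorted: [1, 2, 2, 3, 7, 7, 7, 7]


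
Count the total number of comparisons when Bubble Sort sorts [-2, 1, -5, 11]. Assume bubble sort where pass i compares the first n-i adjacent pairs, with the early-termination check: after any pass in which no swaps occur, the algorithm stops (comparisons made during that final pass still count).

Pass 1: compare adjacent pairs (0,1)..(2,3) = 3 comparison(s), 1 swap(s) -> [-2, -5, 1, 11]
Pass 2: compare adjacent pairs (0,1)..(1,2) = 2 comparison(s), 1 swap(s) -> [-5, -2, 1, 11]
Pass 3: compare adjacent pairs (0,1)..(0,1) = 1 comparison(s), 0 swap(s) -> [-5, -2, 1, 11]
No swaps in this pass, so bubble sort stops here.
Total comparisons: 3 + 2 + 1 = 6


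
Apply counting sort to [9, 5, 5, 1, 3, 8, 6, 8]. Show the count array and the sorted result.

Count array: [0, 1, 0, 1, 0, 2, 1, 0, 2, 1]
(count[i] = number of elements equal to i)
Cumulative count: [0, 1, 1, 2, 2, 4, 5, 5, 7, 8]
Sorted: [1, 3, 5, 5, 6, 8, 8, 9]


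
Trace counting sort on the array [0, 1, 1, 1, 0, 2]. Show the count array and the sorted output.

Count array: [2, 3, 1]
(count[i] = number of elements equal to i)
Cumulative count: [2, 5, 6]
Sorted: [0, 0, 1, 1, 1, 2]
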